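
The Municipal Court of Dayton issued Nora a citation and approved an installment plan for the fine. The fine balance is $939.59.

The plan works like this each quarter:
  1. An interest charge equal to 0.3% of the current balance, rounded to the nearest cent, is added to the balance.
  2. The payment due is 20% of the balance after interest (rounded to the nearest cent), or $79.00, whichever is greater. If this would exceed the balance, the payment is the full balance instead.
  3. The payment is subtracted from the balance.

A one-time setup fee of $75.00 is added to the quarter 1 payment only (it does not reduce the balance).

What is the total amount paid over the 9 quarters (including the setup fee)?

Quarter 1: $939.59 +$2.82 interest = $942.41; pay $188.48 (+ $75.00 fee) → $753.93
Quarter 2: $753.93 +$2.26 interest = $756.19; pay $151.24 → $604.95
Quarter 3: $604.95 +$1.81 interest = $606.76; pay $121.35 → $485.41
Quarter 4: $485.41 +$1.46 interest = $486.87; pay $97.37 → $389.50
Quarter 5: $389.50 +$1.17 interest = $390.67; pay $79.00 → $311.67
Quarter 6: $311.67 +$0.94 interest = $312.61; pay $79.00 → $233.61
Quarter 7: $233.61 +$0.70 interest = $234.31; pay $79.00 → $155.31
Quarter 8: $155.31 +$0.47 interest = $155.78; pay $79.00 → $76.78
Quarter 9: $76.78 +$0.23 interest = $77.01; pay $77.01 → $0.00
Total paid: $1,026.45

$1,026.45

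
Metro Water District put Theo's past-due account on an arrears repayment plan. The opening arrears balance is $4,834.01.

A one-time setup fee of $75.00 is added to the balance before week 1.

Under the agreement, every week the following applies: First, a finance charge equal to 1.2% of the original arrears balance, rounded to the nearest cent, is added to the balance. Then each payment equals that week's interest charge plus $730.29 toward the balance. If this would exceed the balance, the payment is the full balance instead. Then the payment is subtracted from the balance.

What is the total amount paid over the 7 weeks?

Week 1: $4,909.01 +$58.01 interest = $4,967.02; pay $788.30 → $4,178.72
Week 2: $4,178.72 +$58.01 interest = $4,236.73; pay $788.30 → $3,448.43
Week 3: $3,448.43 +$58.01 interest = $3,506.44; pay $788.30 → $2,718.14
Week 4: $2,718.14 +$58.01 interest = $2,776.15; pay $788.30 → $1,987.85
Week 5: $1,987.85 +$58.01 interest = $2,045.86; pay $788.30 → $1,257.56
Week 6: $1,257.56 +$58.01 interest = $1,315.57; pay $788.30 → $527.27
Week 7: $527.27 +$58.01 interest = $585.28; pay $585.28 → $0.00
Total paid: $5,315.08

$5,315.08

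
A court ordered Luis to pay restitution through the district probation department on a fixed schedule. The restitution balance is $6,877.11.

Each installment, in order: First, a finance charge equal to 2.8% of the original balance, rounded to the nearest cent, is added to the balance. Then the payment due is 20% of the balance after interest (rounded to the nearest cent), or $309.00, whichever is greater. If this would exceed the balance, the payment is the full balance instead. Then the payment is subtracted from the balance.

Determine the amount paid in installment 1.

$1,413.93

Installment 1: $6,877.11 +$192.56 interest = $7,069.67; pay $1,413.93 → $5,655.74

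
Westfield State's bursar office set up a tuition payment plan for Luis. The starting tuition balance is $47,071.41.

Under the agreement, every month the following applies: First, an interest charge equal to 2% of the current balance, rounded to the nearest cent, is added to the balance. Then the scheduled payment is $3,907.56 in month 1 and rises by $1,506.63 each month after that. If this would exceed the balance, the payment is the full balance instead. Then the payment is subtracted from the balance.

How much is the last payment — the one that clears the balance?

$5,252.48

Month 1: opening $47,071.41; interest $941.43 → $48,012.84; payment $3,907.56; balance $44,105.28
Month 2: opening $44,105.28; interest $882.11 → $44,987.39; payment $5,414.19; balance $39,573.20
Month 3: opening $39,573.20; interest $791.46 → $40,364.66; payment $6,920.82; balance $33,443.84
Month 4: opening $33,443.84; interest $668.88 → $34,112.72; payment $8,427.45; balance $25,685.27
Month 5: opening $25,685.27; interest $513.71 → $26,198.98; payment $9,934.08; balance $16,264.90
Month 6: opening $16,264.90; interest $325.30 → $16,590.20; payment $11,440.71; balance $5,149.49
Month 7: opening $5,149.49; interest $102.99 → $5,252.48; payment $5,252.48; balance $0.00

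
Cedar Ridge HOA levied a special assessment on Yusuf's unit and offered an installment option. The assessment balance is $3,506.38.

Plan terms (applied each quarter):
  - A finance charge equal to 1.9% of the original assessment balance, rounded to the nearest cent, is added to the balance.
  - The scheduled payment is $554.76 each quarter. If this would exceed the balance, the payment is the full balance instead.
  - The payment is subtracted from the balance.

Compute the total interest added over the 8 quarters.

# | Opening | Interest | Payment | End bal
1 | $3,506.38 | $66.62 | $554.76 | $3,018.24
2 | $3,018.24 | $66.62 | $554.76 | $2,530.10
3 | $2,530.10 | $66.62 | $554.76 | $2,041.96
4 | $2,041.96 | $66.62 | $554.76 | $1,553.82
5 | $1,553.82 | $66.62 | $554.76 | $1,065.68
6 | $1,065.68 | $66.62 | $554.76 | $577.54
7 | $577.54 | $66.62 | $554.76 | $89.40
8 | $89.40 | $66.62 | $156.02 | $0.00
Total interest: $66.62 + $66.62 + $66.62 + $66.62 + $66.62 + $66.62 + $66.62 + $66.62 = $532.96

$532.96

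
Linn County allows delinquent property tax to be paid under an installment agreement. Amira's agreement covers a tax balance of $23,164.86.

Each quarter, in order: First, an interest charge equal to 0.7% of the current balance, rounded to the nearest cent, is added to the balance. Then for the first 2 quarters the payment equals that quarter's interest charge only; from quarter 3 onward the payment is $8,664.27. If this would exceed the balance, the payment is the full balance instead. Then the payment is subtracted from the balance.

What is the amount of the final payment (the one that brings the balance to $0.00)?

$6,143.82

Quarter 1: opening $23,164.86; interest $162.15 → $23,327.01; payment $162.15; balance $23,164.86
Quarter 2: opening $23,164.86; interest $162.15 → $23,327.01; payment $162.15; balance $23,164.86
Quarter 3: opening $23,164.86; interest $162.15 → $23,327.01; payment $8,664.27; balance $14,662.74
Quarter 4: opening $14,662.74; interest $102.64 → $14,765.38; payment $8,664.27; balance $6,101.11
Quarter 5: opening $6,101.11; interest $42.71 → $6,143.82; payment $6,143.82; balance $0.00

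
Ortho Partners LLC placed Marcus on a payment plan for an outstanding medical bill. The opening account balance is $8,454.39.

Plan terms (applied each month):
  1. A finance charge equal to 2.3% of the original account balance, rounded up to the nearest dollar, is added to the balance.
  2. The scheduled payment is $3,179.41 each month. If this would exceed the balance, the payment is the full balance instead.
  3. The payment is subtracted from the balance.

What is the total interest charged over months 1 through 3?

Month 1: opening $8,454.39; interest $195.00 → $8,649.39; payment $3,179.41; balance $5,469.98
Month 2: opening $5,469.98; interest $195.00 → $5,664.98; payment $3,179.41; balance $2,485.57
Month 3: opening $2,485.57; interest $195.00 → $2,680.57; payment $2,680.57; balance $0.00
Total interest: $195.00 + $195.00 + $195.00 = $585.00

$585.00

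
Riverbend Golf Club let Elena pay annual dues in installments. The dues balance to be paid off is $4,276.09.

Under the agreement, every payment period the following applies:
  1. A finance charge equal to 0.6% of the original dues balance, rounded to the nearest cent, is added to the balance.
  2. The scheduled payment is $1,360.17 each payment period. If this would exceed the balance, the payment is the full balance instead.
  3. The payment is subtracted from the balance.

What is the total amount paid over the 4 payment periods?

# | Opening | Interest | Payment | End bal
1 | $4,276.09 | $25.66 | $1,360.17 | $2,941.58
2 | $2,941.58 | $25.66 | $1,360.17 | $1,607.07
3 | $1,607.07 | $25.66 | $1,360.17 | $272.56
4 | $272.56 | $25.66 | $298.22 | $0.00
Total paid: $4,378.73

$4,378.73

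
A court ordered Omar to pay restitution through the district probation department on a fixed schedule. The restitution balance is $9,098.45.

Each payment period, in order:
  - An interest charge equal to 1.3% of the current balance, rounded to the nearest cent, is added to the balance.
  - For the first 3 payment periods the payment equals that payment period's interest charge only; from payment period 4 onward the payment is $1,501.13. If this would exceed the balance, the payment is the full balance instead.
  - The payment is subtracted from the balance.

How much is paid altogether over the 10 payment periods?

$9,895.44

# | Opening | Interest | Payment | End bal
1 | $9,098.45 | $118.28 | $118.28 | $9,098.45
2 | $9,098.45 | $118.28 | $118.28 | $9,098.45
3 | $9,098.45 | $118.28 | $118.28 | $9,098.45
4 | $9,098.45 | $118.28 | $1,501.13 | $7,715.60
5 | $7,715.60 | $100.30 | $1,501.13 | $6,314.77
6 | $6,314.77 | $82.09 | $1,501.13 | $4,895.73
7 | $4,895.73 | $63.64 | $1,501.13 | $3,458.24
8 | $3,458.24 | $44.96 | $1,501.13 | $2,002.07
9 | $2,002.07 | $26.03 | $1,501.13 | $526.97
10 | $526.97 | $6.85 | $533.82 | $0.00
Total paid: $9,895.44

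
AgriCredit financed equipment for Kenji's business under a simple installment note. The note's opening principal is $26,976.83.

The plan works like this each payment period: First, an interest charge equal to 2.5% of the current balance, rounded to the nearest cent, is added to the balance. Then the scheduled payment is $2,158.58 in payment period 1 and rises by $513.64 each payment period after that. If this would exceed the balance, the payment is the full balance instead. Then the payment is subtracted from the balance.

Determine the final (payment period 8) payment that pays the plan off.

Payment period 1: opening $26,976.83; interest $674.42 → $27,651.25; payment $2,158.58; balance $25,492.67
Payment period 2: opening $25,492.67; interest $637.32 → $26,129.99; payment $2,672.22; balance $23,457.77
Payment period 3: opening $23,457.77; interest $586.44 → $24,044.21; payment $3,185.86; balance $20,858.35
Payment period 4: opening $20,858.35; interest $521.46 → $21,379.81; payment $3,699.50; balance $17,680.31
Payment period 5: opening $17,680.31; interest $442.01 → $18,122.32; payment $4,213.14; balance $13,909.18
Payment period 6: opening $13,909.18; interest $347.73 → $14,256.91; payment $4,726.78; balance $9,530.13
Payment period 7: opening $9,530.13; interest $238.25 → $9,768.38; payment $5,240.42; balance $4,527.96
Payment period 8: opening $4,527.96; interest $113.20 → $4,641.16; payment $4,641.16; balance $0.00

$4,641.16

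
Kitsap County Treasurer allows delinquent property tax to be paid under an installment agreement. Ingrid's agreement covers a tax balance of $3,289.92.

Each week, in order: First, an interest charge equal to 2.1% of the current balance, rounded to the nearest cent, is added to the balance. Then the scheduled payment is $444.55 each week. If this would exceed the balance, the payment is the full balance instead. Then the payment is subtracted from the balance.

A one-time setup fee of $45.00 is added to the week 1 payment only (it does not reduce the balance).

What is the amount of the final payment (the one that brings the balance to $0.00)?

$57.09

Week 1: opening $3,289.92; interest $69.09 → $3,359.01; payment $444.55 (+ $45.00 fee); balance $2,914.46
Week 2: opening $2,914.46; interest $61.20 → $2,975.66; payment $444.55; balance $2,531.11
Week 3: opening $2,531.11; interest $53.15 → $2,584.26; payment $444.55; balance $2,139.71
Week 4: opening $2,139.71; interest $44.93 → $2,184.64; payment $444.55; balance $1,740.09
Week 5: opening $1,740.09; interest $36.54 → $1,776.63; payment $444.55; balance $1,332.08
Week 6: opening $1,332.08; interest $27.97 → $1,360.05; payment $444.55; balance $915.50
Week 7: opening $915.50; interest $19.23 → $934.73; payment $444.55; balance $490.18
Week 8: opening $490.18; interest $10.29 → $500.47; payment $444.55; balance $55.92
Week 9: opening $55.92; interest $1.17 → $57.09; payment $57.09; balance $0.00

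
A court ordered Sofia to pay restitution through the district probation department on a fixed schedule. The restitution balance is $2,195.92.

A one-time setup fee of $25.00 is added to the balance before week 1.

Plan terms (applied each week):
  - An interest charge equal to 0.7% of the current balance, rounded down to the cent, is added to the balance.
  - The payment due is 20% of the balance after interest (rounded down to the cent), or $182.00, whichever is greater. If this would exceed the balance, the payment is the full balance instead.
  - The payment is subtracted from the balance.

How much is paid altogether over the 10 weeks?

# | Opening | Interest | Payment | End bal
1 | $2,220.92 | $15.54 | $447.29 | $1,789.17
2 | $1,789.17 | $12.52 | $360.33 | $1,441.36
3 | $1,441.36 | $10.08 | $290.28 | $1,161.16
4 | $1,161.16 | $8.12 | $233.85 | $935.43
5 | $935.43 | $6.54 | $188.39 | $753.58
6 | $753.58 | $5.27 | $182.00 | $576.85
7 | $576.85 | $4.03 | $182.00 | $398.88
8 | $398.88 | $2.79 | $182.00 | $219.67
9 | $219.67 | $1.53 | $182.00 | $39.20
10 | $39.20 | $0.27 | $39.47 | $0.00
Total paid: $2,287.61

$2,287.61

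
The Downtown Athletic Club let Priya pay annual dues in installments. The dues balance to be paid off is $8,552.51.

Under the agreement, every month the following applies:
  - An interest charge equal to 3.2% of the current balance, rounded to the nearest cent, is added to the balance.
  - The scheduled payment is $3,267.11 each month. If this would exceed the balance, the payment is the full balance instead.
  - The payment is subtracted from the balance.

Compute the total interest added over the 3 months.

$530.61

Month 1: $8,552.51 +$273.68 interest = $8,826.19; pay $3,267.11 → $5,559.08
Month 2: $5,559.08 +$177.89 interest = $5,736.97; pay $3,267.11 → $2,469.86
Month 3: $2,469.86 +$79.04 interest = $2,548.90; pay $2,548.90 → $0.00
Total interest: $273.68 + $177.89 + $79.04 = $530.61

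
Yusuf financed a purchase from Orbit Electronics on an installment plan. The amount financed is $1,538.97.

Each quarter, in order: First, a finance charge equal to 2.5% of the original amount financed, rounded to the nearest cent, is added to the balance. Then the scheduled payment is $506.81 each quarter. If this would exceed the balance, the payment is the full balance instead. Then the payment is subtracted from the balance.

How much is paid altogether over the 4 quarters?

Quarter 1: $1,538.97 +$38.47 interest = $1,577.44; pay $506.81 → $1,070.63
Quarter 2: $1,070.63 +$38.47 interest = $1,109.10; pay $506.81 → $602.29
Quarter 3: $602.29 +$38.47 interest = $640.76; pay $506.81 → $133.95
Quarter 4: $133.95 +$38.47 interest = $172.42; pay $172.42 → $0.00
Total paid: $1,692.85

$1,692.85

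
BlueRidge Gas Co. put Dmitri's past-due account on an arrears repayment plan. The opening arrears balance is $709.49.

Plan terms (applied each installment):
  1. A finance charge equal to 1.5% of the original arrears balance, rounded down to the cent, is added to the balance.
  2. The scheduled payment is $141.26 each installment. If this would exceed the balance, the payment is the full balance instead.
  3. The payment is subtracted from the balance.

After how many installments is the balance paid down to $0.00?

# | Opening | Interest | Payment | End bal
1 | $709.49 | $10.64 | $141.26 | $578.87
2 | $578.87 | $10.64 | $141.26 | $448.25
3 | $448.25 | $10.64 | $141.26 | $317.63
4 | $317.63 | $10.64 | $141.26 | $187.01
5 | $187.01 | $10.64 | $141.26 | $56.39
6 | $56.39 | $10.64 | $67.03 | $0.00
Balance reaches $0.00 in installment 6.

6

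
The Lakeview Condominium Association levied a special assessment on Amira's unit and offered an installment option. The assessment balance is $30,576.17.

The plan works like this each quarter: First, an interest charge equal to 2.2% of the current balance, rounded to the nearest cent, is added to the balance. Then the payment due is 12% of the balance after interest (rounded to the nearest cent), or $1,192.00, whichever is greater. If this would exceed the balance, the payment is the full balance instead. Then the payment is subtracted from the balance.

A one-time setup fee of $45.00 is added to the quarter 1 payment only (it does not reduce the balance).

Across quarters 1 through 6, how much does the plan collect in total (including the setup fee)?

# | Opening | Interest | Payment | Fee | End bal
1 | $30,576.17 | $672.68 | $3,749.86 | $45.00 | $27,498.99
2 | $27,498.99 | $604.98 | $3,372.48 | — | $24,731.49
3 | $24,731.49 | $544.09 | $3,033.07 | — | $22,242.51
4 | $22,242.51 | $489.34 | $2,727.82 | — | $20,004.03
5 | $20,004.03 | $440.09 | $2,453.29 | — | $17,990.83
6 | $17,990.83 | $395.80 | $2,206.40 | — | $16,180.23
Total paid: $17,587.92

$17,587.92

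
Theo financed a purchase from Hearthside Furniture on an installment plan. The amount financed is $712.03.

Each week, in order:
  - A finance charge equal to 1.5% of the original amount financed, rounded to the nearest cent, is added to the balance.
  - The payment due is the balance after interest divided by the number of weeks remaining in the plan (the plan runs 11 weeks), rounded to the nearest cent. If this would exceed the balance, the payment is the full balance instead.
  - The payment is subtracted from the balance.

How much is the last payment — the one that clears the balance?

Week 1: opening $712.03; interest $10.68 → $722.71; payment $65.70; balance $657.01
Week 2: opening $657.01; interest $10.68 → $667.69; payment $66.77; balance $600.92
Week 3: opening $600.92; interest $10.68 → $611.60; payment $67.96; balance $543.64
Week 4: opening $543.64; interest $10.68 → $554.32; payment $69.29; balance $485.03
Week 5: opening $485.03; interest $10.68 → $495.71; payment $70.82; balance $424.89
Week 6: opening $424.89; interest $10.68 → $435.57; payment $72.60; balance $362.97
Week 7: opening $362.97; interest $10.68 → $373.65; payment $74.73; balance $298.92
Week 8: opening $298.92; interest $10.68 → $309.60; payment $77.40; balance $232.20
Week 9: opening $232.20; interest $10.68 → $242.88; payment $80.96; balance $161.92
Week 10: opening $161.92; interest $10.68 → $172.60; payment $86.30; balance $86.30
Week 11: opening $86.30; interest $10.68 → $96.98; payment $96.98; balance $0.00

$96.98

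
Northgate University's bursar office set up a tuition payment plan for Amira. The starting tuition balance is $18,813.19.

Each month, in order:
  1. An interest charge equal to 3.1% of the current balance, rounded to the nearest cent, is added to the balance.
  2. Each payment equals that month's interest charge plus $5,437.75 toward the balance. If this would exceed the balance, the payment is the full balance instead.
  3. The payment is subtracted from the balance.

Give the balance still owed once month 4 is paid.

$0.00

Month 1: $18,813.19 +$583.21 interest = $19,396.40; pay $6,020.96 → $13,375.44
Month 2: $13,375.44 +$414.64 interest = $13,790.08; pay $5,852.39 → $7,937.69
Month 3: $7,937.69 +$246.07 interest = $8,183.76; pay $5,683.82 → $2,499.94
Month 4: $2,499.94 +$77.50 interest = $2,577.44; pay $2,577.44 → $0.00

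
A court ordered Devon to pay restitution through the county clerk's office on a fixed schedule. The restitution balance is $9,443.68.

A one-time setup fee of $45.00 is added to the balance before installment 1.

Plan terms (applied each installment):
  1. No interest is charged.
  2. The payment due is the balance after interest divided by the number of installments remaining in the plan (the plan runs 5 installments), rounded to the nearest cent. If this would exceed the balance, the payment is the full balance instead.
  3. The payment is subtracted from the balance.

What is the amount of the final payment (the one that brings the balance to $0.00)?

$1,897.73

Installment 1: $9,488.68 − $1,897.74 → $7,590.94
Installment 2: $7,590.94 − $1,897.74 → $5,693.20
Installment 3: $5,693.20 − $1,897.73 → $3,795.47
Installment 4: $3,795.47 − $1,897.74 → $1,897.73
Installment 5: $1,897.73 − $1,897.73 → $0.00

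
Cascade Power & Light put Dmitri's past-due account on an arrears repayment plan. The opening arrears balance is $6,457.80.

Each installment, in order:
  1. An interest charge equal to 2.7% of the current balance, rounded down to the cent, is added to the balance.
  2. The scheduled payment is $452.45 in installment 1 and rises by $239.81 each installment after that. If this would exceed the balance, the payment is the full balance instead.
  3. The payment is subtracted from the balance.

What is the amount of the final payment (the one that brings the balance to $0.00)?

$968.64

Installment 1: opening $6,457.80; interest $174.36 → $6,632.16; payment $452.45; balance $6,179.71
Installment 2: opening $6,179.71; interest $166.85 → $6,346.56; payment $692.26; balance $5,654.30
Installment 3: opening $5,654.30; interest $152.66 → $5,806.96; payment $932.07; balance $4,874.89
Installment 4: opening $4,874.89; interest $131.62 → $5,006.51; payment $1,171.88; balance $3,834.63
Installment 5: opening $3,834.63; interest $103.53 → $3,938.16; payment $1,411.69; balance $2,526.47
Installment 6: opening $2,526.47; interest $68.21 → $2,594.68; payment $1,651.50; balance $943.18
Installment 7: opening $943.18; interest $25.46 → $968.64; payment $968.64; balance $0.00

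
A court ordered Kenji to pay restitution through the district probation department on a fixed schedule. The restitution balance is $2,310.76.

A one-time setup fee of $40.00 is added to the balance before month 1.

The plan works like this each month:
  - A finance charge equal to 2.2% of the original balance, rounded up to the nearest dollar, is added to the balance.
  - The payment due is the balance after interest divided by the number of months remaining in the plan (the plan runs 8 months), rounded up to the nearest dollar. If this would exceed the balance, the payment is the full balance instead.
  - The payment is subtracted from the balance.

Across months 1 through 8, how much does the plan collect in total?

$2,758.76

Month 1: $2,350.76 +$51.00 interest = $2,401.76; pay $301.00 → $2,100.76
Month 2: $2,100.76 +$51.00 interest = $2,151.76; pay $308.00 → $1,843.76
Month 3: $1,843.76 +$51.00 interest = $1,894.76; pay $316.00 → $1,578.76
Month 4: $1,578.76 +$51.00 interest = $1,629.76; pay $326.00 → $1,303.76
Month 5: $1,303.76 +$51.00 interest = $1,354.76; pay $339.00 → $1,015.76
Month 6: $1,015.76 +$51.00 interest = $1,066.76; pay $356.00 → $710.76
Month 7: $710.76 +$51.00 interest = $761.76; pay $381.00 → $380.76
Month 8: $380.76 +$51.00 interest = $431.76; pay $431.76 → $0.00
Total paid: $2,758.76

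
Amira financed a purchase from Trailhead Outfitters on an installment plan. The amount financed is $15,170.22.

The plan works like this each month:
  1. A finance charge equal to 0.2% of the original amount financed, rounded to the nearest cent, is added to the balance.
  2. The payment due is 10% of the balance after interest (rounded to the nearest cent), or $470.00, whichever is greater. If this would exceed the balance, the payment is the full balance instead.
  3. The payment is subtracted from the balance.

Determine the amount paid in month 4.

# | Opening | Interest | Payment | End bal
1 | $15,170.22 | $30.34 | $1,520.06 | $13,680.50
2 | $13,680.50 | $30.34 | $1,371.08 | $12,339.76
3 | $12,339.76 | $30.34 | $1,237.01 | $11,133.09
4 | $11,133.09 | $30.34 | $1,116.34 | $10,047.09

$1,116.34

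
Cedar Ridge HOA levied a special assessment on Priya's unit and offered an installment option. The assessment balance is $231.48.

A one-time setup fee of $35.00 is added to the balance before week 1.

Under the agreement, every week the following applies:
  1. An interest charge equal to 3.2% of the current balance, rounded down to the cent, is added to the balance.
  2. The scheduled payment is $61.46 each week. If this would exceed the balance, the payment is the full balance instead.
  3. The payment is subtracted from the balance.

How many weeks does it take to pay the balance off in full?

5

Week 1: $266.48 +$8.52 interest = $275.00; pay $61.46 → $213.54
Week 2: $213.54 +$6.83 interest = $220.37; pay $61.46 → $158.91
Week 3: $158.91 +$5.08 interest = $163.99; pay $61.46 → $102.53
Week 4: $102.53 +$3.28 interest = $105.81; pay $61.46 → $44.35
Week 5: $44.35 +$1.41 interest = $45.76; pay $45.76 → $0.00
Balance reaches $0.00 in week 5.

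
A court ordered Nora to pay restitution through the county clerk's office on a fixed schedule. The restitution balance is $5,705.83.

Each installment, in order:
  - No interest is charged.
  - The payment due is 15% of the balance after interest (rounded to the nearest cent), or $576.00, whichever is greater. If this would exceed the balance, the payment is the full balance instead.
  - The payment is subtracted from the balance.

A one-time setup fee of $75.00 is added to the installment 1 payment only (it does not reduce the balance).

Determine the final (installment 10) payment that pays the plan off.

Installment 1: opening $5,705.83; payment $855.87 (+ $75.00 fee); balance $4,849.96
Installment 2: opening $4,849.96; payment $727.49; balance $4,122.47
Installment 3: opening $4,122.47; payment $618.37; balance $3,504.10
Installment 4: opening $3,504.10; payment $576.00; balance $2,928.10
Installment 5: opening $2,928.10; payment $576.00; balance $2,352.10
Installment 6: opening $2,352.10; payment $576.00; balance $1,776.10
Installment 7: opening $1,776.10; payment $576.00; balance $1,200.10
Installment 8: opening $1,200.10; payment $576.00; balance $624.10
Installment 9: opening $624.10; payment $576.00; balance $48.10
Installment 10: opening $48.10; payment $48.10; balance $0.00

$48.10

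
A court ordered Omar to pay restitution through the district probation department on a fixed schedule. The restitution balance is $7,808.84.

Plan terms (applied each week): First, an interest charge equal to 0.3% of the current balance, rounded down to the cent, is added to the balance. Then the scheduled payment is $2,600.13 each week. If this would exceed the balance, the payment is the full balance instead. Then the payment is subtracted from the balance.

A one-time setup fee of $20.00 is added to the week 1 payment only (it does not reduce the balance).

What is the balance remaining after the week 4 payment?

Week 1: opening $7,808.84; interest $23.42 → $7,832.26; payment $2,600.13 (+ $20.00 fee); balance $5,232.13
Week 2: opening $5,232.13; interest $15.69 → $5,247.82; payment $2,600.13; balance $2,647.69
Week 3: opening $2,647.69; interest $7.94 → $2,655.63; payment $2,600.13; balance $55.50
Week 4: opening $55.50; interest $0.16 → $55.66; payment $55.66; balance $0.00

$0.00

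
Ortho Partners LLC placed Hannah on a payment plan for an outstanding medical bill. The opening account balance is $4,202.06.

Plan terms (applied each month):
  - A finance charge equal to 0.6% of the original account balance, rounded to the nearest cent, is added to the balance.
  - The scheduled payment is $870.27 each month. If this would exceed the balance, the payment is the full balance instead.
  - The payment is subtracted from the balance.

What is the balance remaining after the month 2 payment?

$2,511.94

# | Opening | Interest | Payment | End bal
1 | $4,202.06 | $25.21 | $870.27 | $3,357.00
2 | $3,357.00 | $25.21 | $870.27 | $2,511.94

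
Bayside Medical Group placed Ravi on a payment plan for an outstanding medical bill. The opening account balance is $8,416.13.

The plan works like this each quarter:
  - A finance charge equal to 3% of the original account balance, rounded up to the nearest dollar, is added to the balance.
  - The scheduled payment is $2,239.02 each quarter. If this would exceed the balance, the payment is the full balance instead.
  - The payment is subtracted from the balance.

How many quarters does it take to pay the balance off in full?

Quarter 1: opening $8,416.13; interest $253.00 → $8,669.13; payment $2,239.02; balance $6,430.11
Quarter 2: opening $6,430.11; interest $253.00 → $6,683.11; payment $2,239.02; balance $4,444.09
Quarter 3: opening $4,444.09; interest $253.00 → $4,697.09; payment $2,239.02; balance $2,458.07
Quarter 4: opening $2,458.07; interest $253.00 → $2,711.07; payment $2,239.02; balance $472.05
Quarter 5: opening $472.05; interest $253.00 → $725.05; payment $725.05; balance $0.00
Balance reaches $0.00 in quarter 5.

5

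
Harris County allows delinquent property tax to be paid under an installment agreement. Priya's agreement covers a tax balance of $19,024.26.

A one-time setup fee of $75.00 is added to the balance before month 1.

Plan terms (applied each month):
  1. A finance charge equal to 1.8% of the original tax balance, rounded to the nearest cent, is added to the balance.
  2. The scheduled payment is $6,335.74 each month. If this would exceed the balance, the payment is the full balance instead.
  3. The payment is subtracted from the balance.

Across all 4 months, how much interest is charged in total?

$1,369.76

# | Opening | Interest | Payment | End bal
1 | $19,099.26 | $342.44 | $6,335.74 | $13,105.96
2 | $13,105.96 | $342.44 | $6,335.74 | $7,112.66
3 | $7,112.66 | $342.44 | $6,335.74 | $1,119.36
4 | $1,119.36 | $342.44 | $1,461.80 | $0.00
Total interest: $342.44 + $342.44 + $342.44 + $342.44 = $1,369.76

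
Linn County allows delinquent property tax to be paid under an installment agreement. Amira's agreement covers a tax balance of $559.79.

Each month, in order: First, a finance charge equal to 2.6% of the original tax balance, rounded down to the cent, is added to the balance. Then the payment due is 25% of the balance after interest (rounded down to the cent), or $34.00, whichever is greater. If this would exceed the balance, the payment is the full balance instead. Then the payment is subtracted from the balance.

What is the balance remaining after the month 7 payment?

$112.56

Month 1: $559.79 +$14.55 interest = $574.34; pay $143.58 → $430.76
Month 2: $430.76 +$14.55 interest = $445.31; pay $111.32 → $333.99
Month 3: $333.99 +$14.55 interest = $348.54; pay $87.13 → $261.41
Month 4: $261.41 +$14.55 interest = $275.96; pay $68.99 → $206.97
Month 5: $206.97 +$14.55 interest = $221.52; pay $55.38 → $166.14
Month 6: $166.14 +$14.55 interest = $180.69; pay $45.17 → $135.52
Month 7: $135.52 +$14.55 interest = $150.07; pay $37.51 → $112.56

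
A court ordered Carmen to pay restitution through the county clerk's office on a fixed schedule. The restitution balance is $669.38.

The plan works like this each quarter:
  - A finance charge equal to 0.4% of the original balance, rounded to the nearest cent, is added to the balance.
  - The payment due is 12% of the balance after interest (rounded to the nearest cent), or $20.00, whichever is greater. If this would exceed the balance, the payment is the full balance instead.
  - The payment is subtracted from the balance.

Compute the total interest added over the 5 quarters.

Quarter 1: $669.38 +$2.68 interest = $672.06; pay $80.65 → $591.41
Quarter 2: $591.41 +$2.68 interest = $594.09; pay $71.29 → $522.80
Quarter 3: $522.80 +$2.68 interest = $525.48; pay $63.06 → $462.42
Quarter 4: $462.42 +$2.68 interest = $465.10; pay $55.81 → $409.29
Quarter 5: $409.29 +$2.68 interest = $411.97; pay $49.44 → $362.53
Total interest: $2.68 + $2.68 + $2.68 + $2.68 + $2.68 = $13.40

$13.40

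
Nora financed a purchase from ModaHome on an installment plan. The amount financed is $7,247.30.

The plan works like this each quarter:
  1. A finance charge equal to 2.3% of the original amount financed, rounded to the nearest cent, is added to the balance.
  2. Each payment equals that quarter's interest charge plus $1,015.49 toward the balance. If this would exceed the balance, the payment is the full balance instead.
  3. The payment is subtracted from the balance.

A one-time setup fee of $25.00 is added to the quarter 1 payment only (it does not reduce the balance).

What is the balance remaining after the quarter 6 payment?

Quarter 1: opening $7,247.30; interest $166.69 → $7,413.99; payment $1,182.18 (+ $25.00 fee); balance $6,231.81
Quarter 2: opening $6,231.81; interest $166.69 → $6,398.50; payment $1,182.18; balance $5,216.32
Quarter 3: opening $5,216.32; interest $166.69 → $5,383.01; payment $1,182.18; balance $4,200.83
Quarter 4: opening $4,200.83; interest $166.69 → $4,367.52; payment $1,182.18; balance $3,185.34
Quarter 5: opening $3,185.34; interest $166.69 → $3,352.03; payment $1,182.18; balance $2,169.85
Quarter 6: opening $2,169.85; interest $166.69 → $2,336.54; payment $1,182.18; balance $1,154.36

$1,154.36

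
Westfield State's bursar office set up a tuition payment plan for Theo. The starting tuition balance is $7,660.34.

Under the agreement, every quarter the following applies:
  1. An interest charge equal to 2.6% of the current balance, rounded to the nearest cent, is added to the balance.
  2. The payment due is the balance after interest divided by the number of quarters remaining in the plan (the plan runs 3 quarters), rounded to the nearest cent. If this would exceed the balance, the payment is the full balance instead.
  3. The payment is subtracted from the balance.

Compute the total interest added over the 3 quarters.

# | Opening | Interest | Payment | End bal
1 | $7,660.34 | $199.17 | $2,619.84 | $5,239.67
2 | $5,239.67 | $136.23 | $2,687.95 | $2,687.95
3 | $2,687.95 | $69.89 | $2,757.84 | $0.00
Total interest: $199.17 + $136.23 + $69.89 = $405.29

$405.29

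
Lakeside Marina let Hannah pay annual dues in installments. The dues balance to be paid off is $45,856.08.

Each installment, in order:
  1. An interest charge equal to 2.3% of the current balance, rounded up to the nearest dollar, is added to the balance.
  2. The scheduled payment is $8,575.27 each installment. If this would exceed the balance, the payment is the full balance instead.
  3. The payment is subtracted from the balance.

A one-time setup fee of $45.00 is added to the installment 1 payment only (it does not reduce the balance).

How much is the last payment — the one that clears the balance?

# | Opening | Interest | Payment | Fee | End bal
1 | $45,856.08 | $1,055.00 | $8,575.27 | $45.00 | $38,335.81
2 | $38,335.81 | $882.00 | $8,575.27 | — | $30,642.54
3 | $30,642.54 | $705.00 | $8,575.27 | — | $22,772.27
4 | $22,772.27 | $524.00 | $8,575.27 | — | $14,721.00
5 | $14,721.00 | $339.00 | $8,575.27 | — | $6,484.73
6 | $6,484.73 | $150.00 | $6,634.73 | — | $0.00

$6,634.73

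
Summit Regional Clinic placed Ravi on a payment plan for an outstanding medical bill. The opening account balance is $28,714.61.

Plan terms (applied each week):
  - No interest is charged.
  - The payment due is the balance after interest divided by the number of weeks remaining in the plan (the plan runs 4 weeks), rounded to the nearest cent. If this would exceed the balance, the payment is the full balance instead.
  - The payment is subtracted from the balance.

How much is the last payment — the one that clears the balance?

# | Opening | Payment | End bal
1 | $28,714.61 | $7,178.65 | $21,535.96
2 | $21,535.96 | $7,178.65 | $14,357.31
3 | $14,357.31 | $7,178.66 | $7,178.65
4 | $7,178.65 | $7,178.65 | $0.00

$7,178.65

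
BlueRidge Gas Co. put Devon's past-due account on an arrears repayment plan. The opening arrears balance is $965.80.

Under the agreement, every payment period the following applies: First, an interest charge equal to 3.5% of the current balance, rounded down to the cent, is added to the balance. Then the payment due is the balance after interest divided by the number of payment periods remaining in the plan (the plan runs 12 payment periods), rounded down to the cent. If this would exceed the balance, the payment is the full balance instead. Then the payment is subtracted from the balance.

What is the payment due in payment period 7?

Payment period 1: $965.80 +$33.80 interest = $999.60; pay $83.30 → $916.30
Payment period 2: $916.30 +$32.07 interest = $948.37; pay $86.21 → $862.16
Payment period 3: $862.16 +$30.17 interest = $892.33; pay $89.23 → $803.10
Payment period 4: $803.10 +$28.10 interest = $831.20; pay $92.35 → $738.85
Payment period 5: $738.85 +$25.85 interest = $764.70; pay $95.58 → $669.12
Payment period 6: $669.12 +$23.41 interest = $692.53; pay $98.93 → $593.60
Payment period 7: $593.60 +$20.77 interest = $614.37; pay $102.39 → $511.98

$102.39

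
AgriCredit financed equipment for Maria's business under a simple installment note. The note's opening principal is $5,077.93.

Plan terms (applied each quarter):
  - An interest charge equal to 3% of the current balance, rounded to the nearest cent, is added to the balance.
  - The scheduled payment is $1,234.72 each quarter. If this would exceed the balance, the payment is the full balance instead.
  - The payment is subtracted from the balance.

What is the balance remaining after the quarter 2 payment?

$2,880.70

Quarter 1: $5,077.93 +$152.34 interest = $5,230.27; pay $1,234.72 → $3,995.55
Quarter 2: $3,995.55 +$119.87 interest = $4,115.42; pay $1,234.72 → $2,880.70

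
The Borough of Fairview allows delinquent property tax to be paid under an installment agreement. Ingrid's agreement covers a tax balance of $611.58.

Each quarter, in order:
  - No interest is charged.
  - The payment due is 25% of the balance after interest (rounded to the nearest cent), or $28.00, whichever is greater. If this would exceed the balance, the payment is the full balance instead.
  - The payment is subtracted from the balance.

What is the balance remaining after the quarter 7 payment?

$80.85

Quarter 1: $611.58 − $152.90 → $458.68
Quarter 2: $458.68 − $114.67 → $344.01
Quarter 3: $344.01 − $86.00 → $258.01
Quarter 4: $258.01 − $64.50 → $193.51
Quarter 5: $193.51 − $48.38 → $145.13
Quarter 6: $145.13 − $36.28 → $108.85
Quarter 7: $108.85 − $28.00 → $80.85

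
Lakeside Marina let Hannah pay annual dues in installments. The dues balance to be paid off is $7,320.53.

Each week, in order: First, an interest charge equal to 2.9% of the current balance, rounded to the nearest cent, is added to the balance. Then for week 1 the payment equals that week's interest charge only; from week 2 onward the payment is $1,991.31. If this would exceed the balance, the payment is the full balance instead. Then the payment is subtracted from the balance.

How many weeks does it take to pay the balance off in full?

Week 1: opening $7,320.53; interest $212.30 → $7,532.83; payment $212.30; balance $7,320.53
Week 2: opening $7,320.53; interest $212.30 → $7,532.83; payment $1,991.31; balance $5,541.52
Week 3: opening $5,541.52; interest $160.70 → $5,702.22; payment $1,991.31; balance $3,710.91
Week 4: opening $3,710.91; interest $107.62 → $3,818.53; payment $1,991.31; balance $1,827.22
Week 5: opening $1,827.22; interest $52.99 → $1,880.21; payment $1,880.21; balance $0.00
Balance reaches $0.00 in week 5.

5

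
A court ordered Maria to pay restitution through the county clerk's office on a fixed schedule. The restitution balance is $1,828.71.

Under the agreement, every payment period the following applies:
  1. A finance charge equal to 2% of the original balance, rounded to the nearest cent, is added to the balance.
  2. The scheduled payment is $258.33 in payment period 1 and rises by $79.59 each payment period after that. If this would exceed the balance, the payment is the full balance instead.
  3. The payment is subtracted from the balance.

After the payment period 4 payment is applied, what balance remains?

$464.13

Payment period 1: opening $1,828.71; interest $36.57 → $1,865.28; payment $258.33; balance $1,606.95
Payment period 2: opening $1,606.95; interest $36.57 → $1,643.52; payment $337.92; balance $1,305.60
Payment period 3: opening $1,305.60; interest $36.57 → $1,342.17; payment $417.51; balance $924.66
Payment period 4: opening $924.66; interest $36.57 → $961.23; payment $497.10; balance $464.13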